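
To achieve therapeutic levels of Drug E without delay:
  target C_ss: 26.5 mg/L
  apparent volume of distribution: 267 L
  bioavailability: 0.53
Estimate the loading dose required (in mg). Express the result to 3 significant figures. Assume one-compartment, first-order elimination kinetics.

LD = Css × Vd / F = 26.5 × 267 / 0.53 = 13350 mg

13400 mg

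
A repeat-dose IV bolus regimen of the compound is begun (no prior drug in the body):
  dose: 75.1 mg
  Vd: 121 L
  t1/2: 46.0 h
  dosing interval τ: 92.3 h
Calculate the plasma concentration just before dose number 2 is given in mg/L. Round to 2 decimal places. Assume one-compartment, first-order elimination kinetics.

0.15 mg/L

C₀ per dose = Dose / Vd = 75.1 / 121 = 0.6207 mg/L
k = ln2 / t½ = 0.693147 / 46.0 = 0.01507 h⁻¹
Fraction remaining after one interval: r = e^(−kτ) = e^(−0.01507 × 92.3) = 0.2488
Before dose 2, 1 dose has been given (aged 1τ).
C_trough = C₀ × r = 0.6207 × 0.2488 = 0.1544 mg/L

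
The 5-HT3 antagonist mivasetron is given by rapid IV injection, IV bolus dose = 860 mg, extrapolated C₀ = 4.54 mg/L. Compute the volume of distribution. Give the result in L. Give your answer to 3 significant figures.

Vd = Dose / C₀ = 860.0 / 4.54 = 189.4 L

189 L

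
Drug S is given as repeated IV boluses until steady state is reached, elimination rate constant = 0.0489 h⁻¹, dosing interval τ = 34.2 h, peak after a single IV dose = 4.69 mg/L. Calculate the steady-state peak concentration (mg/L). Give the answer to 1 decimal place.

5.8 mg/L

e^(−kτ) = e^(−0.04890 × 34.2) = 0.1878
Accumulation ratio R = 1 / (1 − e^(−kτ)) = 1 / (1 − 0.1878) = 1.231
Steady-state peak = C₀ × R = 4.69 × 1.231 = 5.773 mg/L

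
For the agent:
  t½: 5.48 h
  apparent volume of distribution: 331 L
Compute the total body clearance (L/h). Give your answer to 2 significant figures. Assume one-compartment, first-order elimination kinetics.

k = ln2 / t½ = 0.693147 / 5.48 = 0.1265 h⁻¹
CL = k × Vd = 0.1265 × 331 = 41.87 L/h

42 L/h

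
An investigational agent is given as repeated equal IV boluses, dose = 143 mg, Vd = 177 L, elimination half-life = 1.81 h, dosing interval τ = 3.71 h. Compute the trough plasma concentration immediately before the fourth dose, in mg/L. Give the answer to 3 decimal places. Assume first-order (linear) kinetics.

C₀ per dose = Dose / Vd = 143 / 177 = 0.8079 mg/L
k = ln2 / t½ = 0.693147 / 1.81 = 0.3830 h⁻¹
Fraction remaining after one interval: r = e^(−kτ) = e^(−0.3830 × 3.71) = 0.2415
Before dose 4, 3 doses have been given (aged 1τ, 2τ, 3τ).
C_trough = C₀ × (r + r² + … + r^3) = C₀ × r(1−r^3)/(1−r)
        = 0.8079 × 0.2415 × (1 − 0.01408) / (1 − 0.2415) = 0.2536 mg/L

0.254 mg/L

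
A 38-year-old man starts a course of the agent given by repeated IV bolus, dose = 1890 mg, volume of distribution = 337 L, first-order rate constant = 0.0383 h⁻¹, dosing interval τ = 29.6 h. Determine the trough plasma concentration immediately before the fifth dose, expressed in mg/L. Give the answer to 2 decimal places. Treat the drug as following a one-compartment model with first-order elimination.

C₀ per dose = Dose / Vd = 1890 / 337 = 5.608 mg/L
Fraction remaining after one interval: r = e^(−kτ) = e^(−0.03830 × 29.6) = 0.3218
Before dose 5, 4 doses have been given (aged 1τ, 2τ, 3τ, 4τ).
C_trough = C₀ × (r + r² + … + r^4) = C₀ × r(1−r^4)/(1−r)
        = 5.608 × 0.3218 × (1 − 0.01072) / (1 − 0.3218) = 2.632 mg/L

2.63 mg/L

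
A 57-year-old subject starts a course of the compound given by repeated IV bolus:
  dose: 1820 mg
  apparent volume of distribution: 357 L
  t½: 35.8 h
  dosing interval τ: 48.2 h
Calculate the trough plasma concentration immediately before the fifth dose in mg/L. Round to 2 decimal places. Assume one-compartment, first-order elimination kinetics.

C₀ per dose = Dose / Vd = 1820 / 357 = 5.098 mg/L
k = ln2 / t½ = 0.693147 / 35.8 = 0.01936 h⁻¹
Fraction remaining after one interval: r = e^(−kτ) = e^(−0.01936 × 48.2) = 0.3933
Before dose 5, 4 doses have been given (aged 1τ, 2τ, 3τ, 4τ).
C_trough = C₀ × (r + r² + … + r^4) = C₀ × r(1−r^4)/(1−r)
        = 5.098 × 0.3933 × (1 − 0.02393) / (1 − 0.3933) = 3.226 mg/L

3.23 mg/L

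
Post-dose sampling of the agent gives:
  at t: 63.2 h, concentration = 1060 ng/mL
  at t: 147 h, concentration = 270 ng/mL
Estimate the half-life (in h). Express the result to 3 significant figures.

k = ln(C₁/C₂) / (t₂ − t₁) = ln(1060/270) / (147 − 63.2)
  = 1.368 / 83.80 = 0.01632 h⁻¹
t½ = ln2 / k = 0.693147 / 0.01632 = 42.47 h

42.5 h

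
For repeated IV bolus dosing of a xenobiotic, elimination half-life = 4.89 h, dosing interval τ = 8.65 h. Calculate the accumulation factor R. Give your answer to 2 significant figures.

k = ln2 / t½ = 0.693147 / 4.89 = 0.1417 h⁻¹
e^(−kτ) = e^(−0.1417 × 8.65) = 0.2936
Accumulation ratio R = 1 / (1 − e^(−kτ)) = 1 / (1 − 0.2936) = 1.416

1.4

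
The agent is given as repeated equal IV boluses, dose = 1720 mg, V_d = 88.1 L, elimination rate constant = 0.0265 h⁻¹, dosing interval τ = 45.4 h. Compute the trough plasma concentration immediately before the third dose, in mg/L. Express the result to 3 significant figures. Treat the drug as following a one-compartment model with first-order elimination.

7.62 mg/L

C₀ per dose = Dose / Vd = 1720 / 88.1 = 19.52 mg/L
Fraction remaining after one interval: r = e^(−kτ) = e^(−0.02650 × 45.4) = 0.3003
Before dose 3, 2 doses have been given (aged 1τ, 2τ).
C_trough = C₀ × (r + r²) = 19.52 × (0.3003 + 0.09018) = 7.622 mg/L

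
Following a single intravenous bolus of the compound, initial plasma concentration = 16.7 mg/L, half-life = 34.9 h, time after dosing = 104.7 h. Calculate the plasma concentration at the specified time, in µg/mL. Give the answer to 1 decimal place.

k = ln2 / t½ = 0.693147 / 34.9 = 0.01986 h⁻¹
t / t½ = 104.7 / 34.9 = 3 half-lives
C = C₀ × (1/2)^3 = 16.70 × 0.1250 = 2.088 mg/L
(2.088 mg/L = 2.088 µg/mL)

2.1 µg/mL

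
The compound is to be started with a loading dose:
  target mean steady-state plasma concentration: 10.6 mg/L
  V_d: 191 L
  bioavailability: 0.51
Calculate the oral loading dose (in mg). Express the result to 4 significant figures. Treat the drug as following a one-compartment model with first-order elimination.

3970 mg

LD = Css × Vd / F = 10.6 × 191 / 0.51 = 3970 mg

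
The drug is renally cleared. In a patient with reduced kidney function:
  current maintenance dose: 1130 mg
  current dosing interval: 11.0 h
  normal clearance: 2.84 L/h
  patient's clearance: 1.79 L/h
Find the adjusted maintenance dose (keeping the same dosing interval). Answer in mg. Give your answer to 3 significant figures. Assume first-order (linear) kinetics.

To keep the same average steady-state level, dosing rate must scale with clearance.
CL ratio = 1.79 / 2.84 = 0.6303
New dose (same interval) = 1130 × 0.6303 = 712.2 mg

712 mg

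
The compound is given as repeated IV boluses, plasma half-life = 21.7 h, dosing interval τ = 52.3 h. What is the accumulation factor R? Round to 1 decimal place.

1.2

k = ln2 / t½ = 0.693147 / 21.7 = 0.03194 h⁻¹
e^(−kτ) = e^(−0.03194 × 52.3) = 0.1882
Accumulation ratio R = 1 / (1 − e^(−kτ)) = 1 / (1 − 0.1882) = 1.232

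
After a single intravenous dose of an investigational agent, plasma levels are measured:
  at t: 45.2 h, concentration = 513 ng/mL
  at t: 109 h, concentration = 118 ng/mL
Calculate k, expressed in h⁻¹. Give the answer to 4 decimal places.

0.0230 h⁻¹

k = ln(C₁/C₂) / (t₂ − t₁) = ln(513/118) / (109 − 45.2)
  = 1.470 / 63.80 = 0.02304 h⁻¹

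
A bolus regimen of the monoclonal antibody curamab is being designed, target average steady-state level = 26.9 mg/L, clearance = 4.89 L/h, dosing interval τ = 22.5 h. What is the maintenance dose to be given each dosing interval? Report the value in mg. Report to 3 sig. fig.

2960 mg

At steady state, Dose/τ = Css × CL.
Dose = Css × CL × τ = 26.9 × 4.890 × 22.5 = 2960 mg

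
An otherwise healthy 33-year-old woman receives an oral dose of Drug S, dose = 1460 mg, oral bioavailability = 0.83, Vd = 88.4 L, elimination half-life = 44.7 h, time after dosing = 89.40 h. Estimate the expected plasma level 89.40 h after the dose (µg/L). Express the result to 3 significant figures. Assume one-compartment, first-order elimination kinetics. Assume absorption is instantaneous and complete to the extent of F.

3430 µg/L

Amount reaching circulation = F × Dose = 0.83 × 1460 = 1212 mg
C₀ = F·Dose / Vd = 1212 / 88.4 = 13.71 mg/L
k = ln2 / t½ = 0.693147 / 44.7 = 0.01551 h⁻¹
t / t½ = 89.40 / 44.7 = 2 half-lives
C = C₀ × (1/2)^2 = 13.71 × 0.2500 = 3.428 mg/L
Convert: 3.428 mg/L × 1000 = 3428 µg/L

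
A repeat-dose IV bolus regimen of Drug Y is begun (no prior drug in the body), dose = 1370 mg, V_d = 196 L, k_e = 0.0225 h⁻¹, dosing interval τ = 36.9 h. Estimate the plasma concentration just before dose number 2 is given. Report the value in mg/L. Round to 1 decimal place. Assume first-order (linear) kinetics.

C₀ per dose = Dose / Vd = 1370 / 196 = 6.990 mg/L
Fraction remaining after one interval: r = e^(−kτ) = e^(−0.02250 × 36.9) = 0.4359
Before dose 2, 1 dose has been given (aged 1τ).
C_trough = C₀ × r = 6.990 × 0.4359 = 3.047 mg/L

3.0 mg/L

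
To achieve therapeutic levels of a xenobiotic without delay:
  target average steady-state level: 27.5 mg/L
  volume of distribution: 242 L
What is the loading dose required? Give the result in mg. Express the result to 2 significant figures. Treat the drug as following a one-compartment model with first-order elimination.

6700 mg

LD = Css × Vd = 27.5 × 242 = 6655 mg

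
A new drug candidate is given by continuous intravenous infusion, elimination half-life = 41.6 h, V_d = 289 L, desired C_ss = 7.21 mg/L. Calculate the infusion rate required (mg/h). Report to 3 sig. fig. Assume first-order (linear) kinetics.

k = ln2 / t½ = 0.693147 / 41.6 = 0.01666 h⁻¹
CL = k × Vd = 0.01666 × 289 = 4.815 L/h
At steady state, infusion rate R₀ = Css × CL = 7.21 × 4.815 = 34.72 mg/h

34.7 mg/h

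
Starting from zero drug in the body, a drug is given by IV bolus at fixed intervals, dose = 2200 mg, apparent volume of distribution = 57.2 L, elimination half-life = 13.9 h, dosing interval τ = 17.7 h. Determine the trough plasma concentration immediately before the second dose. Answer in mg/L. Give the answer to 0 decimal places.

C₀ per dose = Dose / Vd = 2200 / 57.2 = 38.46 mg/L
k = ln2 / t½ = 0.693147 / 13.9 = 0.04987 h⁻¹
Fraction remaining after one interval: r = e^(−kτ) = e^(−0.04987 × 17.7) = 0.4137
Before dose 2, 1 dose has been given (aged 1τ).
C_trough = C₀ × r = 38.46 × 0.4137 = 15.91 mg/L

16 mg/L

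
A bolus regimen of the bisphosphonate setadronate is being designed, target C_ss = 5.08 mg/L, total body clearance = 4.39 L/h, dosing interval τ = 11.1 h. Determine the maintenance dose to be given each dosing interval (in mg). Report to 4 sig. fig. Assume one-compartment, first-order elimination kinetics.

At steady state, Dose/τ = Css × CL.
Dose = Css × CL × τ = 5.08 × 4.390 × 11.1 = 247.5 mg

247.5 mg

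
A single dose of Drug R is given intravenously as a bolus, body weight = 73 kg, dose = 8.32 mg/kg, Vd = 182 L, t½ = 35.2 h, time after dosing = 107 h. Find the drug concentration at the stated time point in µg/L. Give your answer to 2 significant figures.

Total dose = 8.32 × 73 = 607.4 mg
C₀ = Dose / Vd = 607.4 / 182 = 3.337 mg/L
k = ln2 / t½ = 0.693147 / 35.2 = 0.01969 h⁻¹
C = C₀ · e^(−k·t) = 3.337 × e^(−0.01969 × 107)
  = 3.337 × 0.1216 = 0.4058 mg/L
Convert: 0.4058 mg/L × 1000 = 405.8 µg/L

410 µg/L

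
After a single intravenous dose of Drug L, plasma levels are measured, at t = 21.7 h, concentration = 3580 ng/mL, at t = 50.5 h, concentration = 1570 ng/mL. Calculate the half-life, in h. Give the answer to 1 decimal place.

k = ln(C₁/C₂) / (t₂ − t₁) = ln(3580/1570) / (50.5 − 21.7)
  = 0.8243 / 28.80 = 0.02862 h⁻¹
t½ = ln2 / k = 0.693147 / 0.02862 = 24.22 h

24.2 h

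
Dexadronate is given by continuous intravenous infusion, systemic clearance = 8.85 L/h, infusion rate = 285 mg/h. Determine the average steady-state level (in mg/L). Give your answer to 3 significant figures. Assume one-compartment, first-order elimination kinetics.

At steady state Css = R₀ / CL = 285 / 8.850 = 32.20 mg/L

32.2 mg/L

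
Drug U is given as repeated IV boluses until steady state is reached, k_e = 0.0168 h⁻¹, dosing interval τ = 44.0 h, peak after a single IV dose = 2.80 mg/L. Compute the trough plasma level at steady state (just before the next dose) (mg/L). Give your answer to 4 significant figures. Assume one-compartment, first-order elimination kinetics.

2.559 mg/L

e^(−kτ) = e^(−0.01680 × 44.0) = 0.4775
Accumulation ratio R = 1 / (1 − e^(−kτ)) = 1 / (1 − 0.4775) = 1.914
Steady-state trough = C₀ × R × e^(−kτ) = 2.80 × 1.914 × 0.4775 = 2.559 mg/L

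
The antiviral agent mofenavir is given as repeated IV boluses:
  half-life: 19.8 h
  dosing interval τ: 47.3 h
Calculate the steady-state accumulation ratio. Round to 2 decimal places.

k = ln2 / t½ = 0.693147 / 19.8 = 0.03501 h⁻¹
e^(−kτ) = e^(−0.03501 × 47.3) = 0.1909
Accumulation ratio R = 1 / (1 − e^(−kτ)) = 1 / (1 − 0.1909) = 1.236

1.24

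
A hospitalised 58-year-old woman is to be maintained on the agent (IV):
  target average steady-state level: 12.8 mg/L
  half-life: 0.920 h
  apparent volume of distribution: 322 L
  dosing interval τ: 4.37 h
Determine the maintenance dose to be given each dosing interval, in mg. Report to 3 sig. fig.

k = ln2 / t½ = 0.693147 / 0.920 = 0.7534 h⁻¹
CL = k × Vd = 0.7534 × 322 = 242.6 L/h
At steady state, Dose/τ = Css × CL.
Dose = Css × CL × τ = 12.8 × 242.6 × 4.37 = 13570 mg

13600 mg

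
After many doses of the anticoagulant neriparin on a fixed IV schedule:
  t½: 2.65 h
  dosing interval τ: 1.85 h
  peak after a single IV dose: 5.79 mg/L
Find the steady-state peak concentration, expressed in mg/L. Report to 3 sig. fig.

k = ln2 / t½ = 0.693147 / 2.65 = 0.2616 h⁻¹
e^(−kτ) = e^(−0.2616 × 1.85) = 0.6163
Accumulation ratio R = 1 / (1 − e^(−kτ)) = 1 / (1 − 0.6163) = 2.606
Steady-state peak = C₀ × R = 5.79 × 2.606 = 15.09 mg/L

15.1 mg/L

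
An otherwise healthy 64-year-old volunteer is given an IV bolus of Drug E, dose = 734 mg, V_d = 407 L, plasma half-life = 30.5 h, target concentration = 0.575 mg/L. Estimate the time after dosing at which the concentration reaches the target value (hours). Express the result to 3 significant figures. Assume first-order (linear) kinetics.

50.3 h

C₀ = Dose / Vd = 734.0 / 407 = 1.803 mg/L
k = ln2 / t½ = 0.693147 / 30.5 = 0.02273 h⁻¹
t = ln(C₀ / C) / k = ln(1.803 / 0.575) / 0.02273
  = ln(3.136) / 0.02273 = 1.143 / 0.02273 = 50.29 h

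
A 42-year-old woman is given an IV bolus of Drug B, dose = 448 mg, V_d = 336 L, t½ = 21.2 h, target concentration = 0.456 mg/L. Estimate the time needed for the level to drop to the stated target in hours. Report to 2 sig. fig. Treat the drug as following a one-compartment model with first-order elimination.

C₀ = Dose / Vd = 448.0 / 336 = 1.333 mg/L
k = ln2 / t½ = 0.693147 / 21.2 = 0.03270 h⁻¹
t = ln(C₀ / C) / k = ln(1.333 / 0.456) / 0.03270
  = ln(2.923) / 0.03270 = 1.073 / 0.03270 = 32.81 h

33 h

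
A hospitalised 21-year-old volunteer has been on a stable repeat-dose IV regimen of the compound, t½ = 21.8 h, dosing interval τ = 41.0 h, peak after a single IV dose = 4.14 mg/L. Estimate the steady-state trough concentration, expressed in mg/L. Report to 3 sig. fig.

k = ln2 / t½ = 0.693147 / 21.8 = 0.03180 h⁻¹
e^(−kτ) = e^(−0.03180 × 41.0) = 0.2715
Accumulation ratio R = 1 / (1 − e^(−kτ)) = 1 / (1 − 0.2715) = 1.373
Steady-state trough = C₀ × R × e^(−kτ) = 4.14 × 1.373 × 0.2715 = 1.543 mg/L

1.54 mg/L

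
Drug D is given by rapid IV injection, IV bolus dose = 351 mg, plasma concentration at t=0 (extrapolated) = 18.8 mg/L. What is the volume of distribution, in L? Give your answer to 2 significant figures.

19 L

Vd = Dose / C₀ = 351.0 / 18.8 = 18.67 L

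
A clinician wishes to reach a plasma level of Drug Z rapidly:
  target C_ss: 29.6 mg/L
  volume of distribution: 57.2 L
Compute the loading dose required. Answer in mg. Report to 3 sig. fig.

1690 mg

LD = Css × Vd = 29.6 × 57.2 = 1693 mg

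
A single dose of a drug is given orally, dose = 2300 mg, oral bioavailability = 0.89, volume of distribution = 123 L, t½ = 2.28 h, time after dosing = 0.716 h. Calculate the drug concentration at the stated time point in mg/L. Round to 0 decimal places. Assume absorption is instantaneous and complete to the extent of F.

13 mg/L

Amount reaching circulation = F × Dose = 0.89 × 2300 = 2047 mg
C₀ = F·Dose / Vd = 2047 / 123 = 16.64 mg/L
k = ln2 / t½ = 0.693147 / 2.28 = 0.3040 h⁻¹
C = C₀ · e^(−k·t) = 16.64 × e^(−0.3040 × 0.716)
  = 16.64 × 0.8044 = 13.39 mg/L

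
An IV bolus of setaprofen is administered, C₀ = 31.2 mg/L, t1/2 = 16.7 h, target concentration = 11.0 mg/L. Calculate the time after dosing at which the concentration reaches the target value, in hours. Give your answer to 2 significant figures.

25 h

k = ln2 / t½ = 0.693147 / 16.7 = 0.04151 h⁻¹
t = ln(C₀ / C) / k = ln(31.20 / 11.0) / 0.04151
  = ln(2.836) / 0.04151 = 1.042 / 0.04151 = 25.10 h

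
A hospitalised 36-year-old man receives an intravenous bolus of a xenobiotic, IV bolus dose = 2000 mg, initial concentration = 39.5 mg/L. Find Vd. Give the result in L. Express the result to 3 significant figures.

50.6 L

Vd = Dose / C₀ = 2000 / 39.5 = 50.63 L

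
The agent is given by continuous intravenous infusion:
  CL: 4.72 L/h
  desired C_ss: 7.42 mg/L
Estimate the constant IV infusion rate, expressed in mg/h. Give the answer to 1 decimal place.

At steady state, infusion rate R₀ = Css × CL = 7.42 × 4.720 = 35.02 mg/h

35.0 mg/h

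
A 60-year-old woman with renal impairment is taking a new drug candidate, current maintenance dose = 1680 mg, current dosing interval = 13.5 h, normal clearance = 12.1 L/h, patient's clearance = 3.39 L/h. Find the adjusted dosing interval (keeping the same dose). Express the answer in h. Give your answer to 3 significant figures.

To keep the same average steady-state level, dosing rate must scale with clearance.
CL ratio = 3.39 / 12.1 = 0.2802
New interval (same dose) = 13.5 / 0.2802 = 48.18 h

48.2 h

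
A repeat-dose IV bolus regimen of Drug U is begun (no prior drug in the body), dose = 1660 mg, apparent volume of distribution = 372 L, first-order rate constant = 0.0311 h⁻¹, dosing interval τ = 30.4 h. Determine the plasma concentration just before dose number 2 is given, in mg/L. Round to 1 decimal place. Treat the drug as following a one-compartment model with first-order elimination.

C₀ per dose = Dose / Vd = 1660 / 372 = 4.462 mg/L
Fraction remaining after one interval: r = e^(−kτ) = e^(−0.03110 × 30.4) = 0.3885
Before dose 2, 1 dose has been given (aged 1τ).
C_trough = C₀ × r = 4.462 × 0.3885 = 1.733 mg/L

1.7 mg/L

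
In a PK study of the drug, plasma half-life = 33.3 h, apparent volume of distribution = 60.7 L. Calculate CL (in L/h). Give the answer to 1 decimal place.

1.3 L/h

k = ln2 / t½ = 0.693147 / 33.3 = 0.02082 h⁻¹
CL = k × Vd = 0.02082 × 60.7 = 1.264 L/h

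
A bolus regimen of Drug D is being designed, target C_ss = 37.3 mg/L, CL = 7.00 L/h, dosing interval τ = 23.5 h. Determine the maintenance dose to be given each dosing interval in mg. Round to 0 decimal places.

6136 mg

At steady state, Dose/τ = Css × CL.
Dose = Css × CL × τ = 37.3 × 7.000 × 23.5 = 6136 mg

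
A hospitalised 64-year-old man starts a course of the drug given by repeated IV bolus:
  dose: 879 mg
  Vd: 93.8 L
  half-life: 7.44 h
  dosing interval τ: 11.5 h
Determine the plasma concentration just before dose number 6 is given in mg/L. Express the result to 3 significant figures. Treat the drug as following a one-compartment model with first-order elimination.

C₀ per dose = Dose / Vd = 879 / 93.8 = 9.371 mg/L
k = ln2 / t½ = 0.693147 / 7.44 = 0.09316 h⁻¹
Fraction remaining after one interval: r = e^(−kτ) = e^(−0.09316 × 11.5) = 0.3425
Before dose 6, 5 doses have been given (aged 1τ, 2τ, 3τ, 4τ, 5τ).
C_trough = C₀ × (r + r² + … + r^5) = C₀ × r(1−r^5)/(1−r)
        = 9.371 × 0.3425 × (1 − 0.004713) / (1 − 0.3425) = 4.858 mg/L

4.86 mg/L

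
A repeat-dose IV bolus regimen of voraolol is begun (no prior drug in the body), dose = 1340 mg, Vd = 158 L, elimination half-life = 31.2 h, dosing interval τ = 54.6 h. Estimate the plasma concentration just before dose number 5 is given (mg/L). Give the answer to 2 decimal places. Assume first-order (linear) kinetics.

C₀ per dose = Dose / Vd = 1340 / 158 = 8.481 mg/L
k = ln2 / t½ = 0.693147 / 31.2 = 0.02222 h⁻¹
Fraction remaining after one interval: r = e^(−kτ) = e^(−0.02222 × 54.6) = 0.2972
Before dose 5, 4 doses have been given (aged 1τ, 2τ, 3τ, 4τ).
C_trough = C₀ × (r + r² + … + r^4) = C₀ × r(1−r^4)/(1−r)
        = 8.481 × 0.2972 × (1 − 0.007802) / (1 − 0.2972) = 3.558 mg/L

3.56 mg/L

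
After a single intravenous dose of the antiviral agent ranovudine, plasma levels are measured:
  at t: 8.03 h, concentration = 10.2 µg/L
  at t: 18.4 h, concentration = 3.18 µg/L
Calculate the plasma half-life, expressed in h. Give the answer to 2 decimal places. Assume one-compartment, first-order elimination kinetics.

k = ln(C₁/C₂) / (t₂ − t₁) = ln(10.2/3.18) / (18.4 − 8.03)
  = 1.166 / 10.37 = 0.1124 h⁻¹
t½ = ln2 / k = 0.693147 / 0.1124 = 6.167 h

6.17 h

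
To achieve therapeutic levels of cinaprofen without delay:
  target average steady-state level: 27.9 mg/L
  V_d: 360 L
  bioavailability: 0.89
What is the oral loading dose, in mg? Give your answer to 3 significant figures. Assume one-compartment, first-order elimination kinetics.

11300 mg

LD = Css × Vd / F = 27.9 × 360 / 0.89 = 11290 mg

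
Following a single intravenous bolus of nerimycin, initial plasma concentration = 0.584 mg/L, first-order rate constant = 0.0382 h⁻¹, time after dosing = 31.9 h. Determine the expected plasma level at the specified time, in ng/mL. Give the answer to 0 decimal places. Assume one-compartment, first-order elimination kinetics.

C = C₀ · e^(−k·t) = 0.5840 × e^(−0.03820 × 31.9)
  = 0.5840 × 0.2956 = 0.1726 mg/L
Convert: 0.1726 mg/L × 1000 = 172.6 ng/mL

173 ng/mL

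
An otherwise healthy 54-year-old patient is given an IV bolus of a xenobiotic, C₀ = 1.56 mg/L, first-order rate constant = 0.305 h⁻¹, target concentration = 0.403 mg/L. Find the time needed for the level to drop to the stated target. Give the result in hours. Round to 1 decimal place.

4.4 h

t = ln(C₀ / C) / k = ln(1.560 / 0.403) / 0.3050
  = ln(3.871) / 0.3050 = 1.354 / 0.3050 = 4.439 h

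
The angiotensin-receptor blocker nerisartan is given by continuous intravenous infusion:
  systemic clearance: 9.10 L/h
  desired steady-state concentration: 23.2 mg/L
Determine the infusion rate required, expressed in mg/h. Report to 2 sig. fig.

210 mg/h

At steady state, infusion rate R₀ = Css × CL = 23.2 × 9.100 = 211.1 mg/h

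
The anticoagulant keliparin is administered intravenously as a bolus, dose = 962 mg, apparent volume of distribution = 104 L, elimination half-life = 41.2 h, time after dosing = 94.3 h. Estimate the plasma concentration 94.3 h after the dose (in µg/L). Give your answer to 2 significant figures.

1900 µg/L

C₀ = Dose / Vd = 962.0 / 104 = 9.250 mg/L
k = ln2 / t½ = 0.693147 / 41.2 = 0.01682 h⁻¹
C = C₀ · e^(−k·t) = 9.250 × e^(−0.01682 × 94.3)
  = 9.250 × 0.2047 = 1.893 mg/L
Convert: 1.893 mg/L × 1000 = 1893 µg/L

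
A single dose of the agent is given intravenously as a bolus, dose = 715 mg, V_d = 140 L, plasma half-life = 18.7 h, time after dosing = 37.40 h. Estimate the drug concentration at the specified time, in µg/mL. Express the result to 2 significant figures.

C₀ = Dose / Vd = 715.0 / 140 = 5.107 mg/L
k = ln2 / t½ = 0.693147 / 18.7 = 0.03707 h⁻¹
t / t½ = 37.40 / 18.7 = 2 half-lives
C = C₀ × (1/2)^2 = 5.107 × 0.2500 = 1.277 mg/L
(1.277 mg/L = 1.277 µg/mL)

1.3 µg/mL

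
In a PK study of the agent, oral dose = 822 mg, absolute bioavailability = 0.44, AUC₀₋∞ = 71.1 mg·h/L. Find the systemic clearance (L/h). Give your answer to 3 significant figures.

5.09 L/h

CL = F·Dose / AUC = 0.44 × 822 / 71.1 = 5.087 L/h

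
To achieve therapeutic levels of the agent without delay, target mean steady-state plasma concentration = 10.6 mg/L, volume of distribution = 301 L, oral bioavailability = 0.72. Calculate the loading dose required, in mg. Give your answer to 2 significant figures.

4400 mg

LD = Css × Vd / F = 10.6 × 301 / 0.72 = 4431 mg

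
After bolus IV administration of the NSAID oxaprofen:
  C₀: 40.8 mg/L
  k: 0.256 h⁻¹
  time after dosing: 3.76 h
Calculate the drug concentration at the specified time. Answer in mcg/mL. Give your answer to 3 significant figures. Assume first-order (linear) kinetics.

15.6 mcg/mL

C = C₀ · e^(−k·t) = 40.80 × e^(−0.2560 × 3.76)
  = 40.80 × 0.3819 = 15.58 mg/L
(15.58 mg/L = 15.58 mcg/mL)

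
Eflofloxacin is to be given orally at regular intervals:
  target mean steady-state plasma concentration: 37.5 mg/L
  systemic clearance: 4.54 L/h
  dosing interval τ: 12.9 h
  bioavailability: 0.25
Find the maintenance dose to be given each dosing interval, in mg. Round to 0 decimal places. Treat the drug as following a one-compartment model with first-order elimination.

At steady state, F × (Dose/τ) = Css × CL.
Dose = Css × CL × τ / F = 37.5 × 4.540 × 12.9 / 0.25 = 8785 mg

8785 mg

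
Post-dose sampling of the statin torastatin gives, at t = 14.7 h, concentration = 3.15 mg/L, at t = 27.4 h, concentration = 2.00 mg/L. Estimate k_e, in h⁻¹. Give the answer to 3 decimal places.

k = ln(C₁/C₂) / (t₂ − t₁) = ln(3.15/2.00) / (27.4 − 14.7)
  = 0.4543 / 12.70 = 0.03577 h⁻¹

0.036 h⁻¹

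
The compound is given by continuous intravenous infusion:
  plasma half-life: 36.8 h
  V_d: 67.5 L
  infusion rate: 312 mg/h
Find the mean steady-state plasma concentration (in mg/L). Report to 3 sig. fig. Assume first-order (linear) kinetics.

245 mg/L

k = ln2 / t½ = 0.693147 / 36.8 = 0.01884 h⁻¹
CL = k × Vd = 0.01884 × 67.5 = 1.272 L/h
At steady state Css = R₀ / CL = 312 / 1.272 = 245.3 mg/L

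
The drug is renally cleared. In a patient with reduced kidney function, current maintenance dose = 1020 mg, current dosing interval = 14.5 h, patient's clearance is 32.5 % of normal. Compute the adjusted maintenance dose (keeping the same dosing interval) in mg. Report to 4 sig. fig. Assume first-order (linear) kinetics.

To keep the same average steady-state level, dosing rate must scale with clearance.
CL ratio = 32.5 / 100 = 0.3250
New dose (same interval) = 1020 × 0.3250 = 331.5 mg

331.5 mg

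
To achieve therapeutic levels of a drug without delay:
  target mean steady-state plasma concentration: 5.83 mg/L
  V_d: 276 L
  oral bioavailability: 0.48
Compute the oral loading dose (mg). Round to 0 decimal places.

3352 mg

LD = Css × Vd / F = 5.83 × 276 / 0.48 = 3352 mg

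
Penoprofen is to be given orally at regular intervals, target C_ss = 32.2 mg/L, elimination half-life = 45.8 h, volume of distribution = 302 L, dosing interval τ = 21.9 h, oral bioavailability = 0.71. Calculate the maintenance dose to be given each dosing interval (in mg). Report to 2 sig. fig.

k = ln2 / t½ = 0.693147 / 45.8 = 0.01513 h⁻¹
CL = k × Vd = 0.01513 × 302 = 4.569 L/h
At steady state, F × (Dose/τ) = Css × CL.
Dose = Css × CL × τ / F = 32.2 × 4.569 × 21.9 / 0.71 = 4538 mg

4500 mg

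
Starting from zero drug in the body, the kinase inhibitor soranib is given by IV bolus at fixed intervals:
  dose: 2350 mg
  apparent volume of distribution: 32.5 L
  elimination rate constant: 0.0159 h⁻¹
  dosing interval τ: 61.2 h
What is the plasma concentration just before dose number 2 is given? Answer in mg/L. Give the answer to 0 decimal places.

C₀ per dose = Dose / Vd = 2350 / 32.5 = 72.31 mg/L
Fraction remaining after one interval: r = e^(−kτ) = e^(−0.01590 × 61.2) = 0.3779
Before dose 2, 1 dose has been given (aged 1τ).
C_trough = C₀ × r = 72.31 × 0.3779 = 27.33 mg/L

27 mg/L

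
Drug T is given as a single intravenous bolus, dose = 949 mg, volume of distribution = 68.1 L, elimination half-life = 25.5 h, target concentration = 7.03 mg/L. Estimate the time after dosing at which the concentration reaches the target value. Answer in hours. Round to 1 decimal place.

25.2 h

C₀ = Dose / Vd = 949.0 / 68.1 = 13.94 mg/L
k = ln2 / t½ = 0.693147 / 25.5 = 0.02718 h⁻¹
t = ln(C₀ / C) / k = ln(13.94 / 7.03) / 0.02718
  = ln(1.983) / 0.02718 = 0.6846 / 0.02718 = 25.19 h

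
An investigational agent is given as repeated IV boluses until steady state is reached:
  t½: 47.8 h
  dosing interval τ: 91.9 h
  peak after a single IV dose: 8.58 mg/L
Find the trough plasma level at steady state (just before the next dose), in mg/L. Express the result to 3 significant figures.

3.07 mg/L

k = ln2 / t½ = 0.693147 / 47.8 = 0.01450 h⁻¹
e^(−kτ) = e^(−0.01450 × 91.9) = 0.2638
Accumulation ratio R = 1 / (1 − e^(−kτ)) = 1 / (1 − 0.2638) = 1.358
Steady-state trough = C₀ × R × e^(−kτ) = 8.58 × 1.358 × 0.2638 = 3.074 mg/L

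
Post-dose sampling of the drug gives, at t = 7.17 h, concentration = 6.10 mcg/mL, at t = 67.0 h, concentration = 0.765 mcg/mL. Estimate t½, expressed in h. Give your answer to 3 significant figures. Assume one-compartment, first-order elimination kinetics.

20.0 h

k = ln(C₁/C₂) / (t₂ − t₁) = ln(6.10/0.765) / (67.0 − 7.17)
  = 2.076 / 59.83 = 0.03470 h⁻¹
t½ = ln2 / k = 0.693147 / 0.03470 = 19.98 h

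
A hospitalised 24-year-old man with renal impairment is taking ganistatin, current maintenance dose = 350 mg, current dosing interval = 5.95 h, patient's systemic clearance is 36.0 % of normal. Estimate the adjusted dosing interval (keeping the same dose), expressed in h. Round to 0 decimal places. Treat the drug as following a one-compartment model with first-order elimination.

To keep the same average steady-state level, dosing rate must scale with clearance.
CL ratio = 36.0 / 100 = 0.3600
New interval (same dose) = 5.95 / 0.3600 = 16.53 h

17 h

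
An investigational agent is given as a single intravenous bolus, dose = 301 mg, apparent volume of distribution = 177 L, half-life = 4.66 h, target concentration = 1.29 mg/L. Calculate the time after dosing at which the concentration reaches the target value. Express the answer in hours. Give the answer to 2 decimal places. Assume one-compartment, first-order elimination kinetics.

1.86 h

C₀ = Dose / Vd = 301.0 / 177 = 1.701 mg/L
k = ln2 / t½ = 0.693147 / 4.66 = 0.1487 h⁻¹
t = ln(C₀ / C) / k = ln(1.701 / 1.29) / 0.1487
  = ln(1.319) / 0.1487 = 0.2769 / 0.1487 = 1.862 h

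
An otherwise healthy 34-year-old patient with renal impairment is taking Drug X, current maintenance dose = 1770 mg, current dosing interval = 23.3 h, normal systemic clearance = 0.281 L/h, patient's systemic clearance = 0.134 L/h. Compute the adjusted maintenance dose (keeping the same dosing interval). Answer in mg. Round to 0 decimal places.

To keep the same average steady-state level, dosing rate must scale with clearance.
CL ratio = 0.134 / 0.281 = 0.4769
New dose (same interval) = 1770 × 0.4769 = 844.1 mg

844 mg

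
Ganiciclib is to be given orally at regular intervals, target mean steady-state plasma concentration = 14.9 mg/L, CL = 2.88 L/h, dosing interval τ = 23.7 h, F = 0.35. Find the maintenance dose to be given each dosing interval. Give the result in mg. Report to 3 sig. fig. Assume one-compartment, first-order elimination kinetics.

At steady state, F × (Dose/τ) = Css × CL.
Dose = Css × CL × τ / F = 14.9 × 2.880 × 23.7 / 0.35 = 2906 mg

2910 mg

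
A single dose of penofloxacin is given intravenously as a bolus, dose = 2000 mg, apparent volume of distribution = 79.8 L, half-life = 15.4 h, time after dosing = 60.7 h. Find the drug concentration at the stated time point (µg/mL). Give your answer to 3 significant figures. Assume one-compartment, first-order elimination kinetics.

C₀ = Dose / Vd = 2000 / 79.8 = 25.06 mg/L
k = ln2 / t½ = 0.693147 / 15.4 = 0.04501 h⁻¹
C = C₀ · e^(−k·t) = 25.06 × e^(−0.04501 × 60.7)
  = 25.06 × 0.06508 = 1.631 mg/L
(1.631 mg/L = 1.631 µg/mL)

1.63 µg/mL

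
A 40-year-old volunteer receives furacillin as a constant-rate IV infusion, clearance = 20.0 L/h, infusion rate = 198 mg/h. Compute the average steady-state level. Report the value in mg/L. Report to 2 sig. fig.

9.9 mg/L

At steady state Css = R₀ / CL = 198 / 20.00 = 9.900 mg/L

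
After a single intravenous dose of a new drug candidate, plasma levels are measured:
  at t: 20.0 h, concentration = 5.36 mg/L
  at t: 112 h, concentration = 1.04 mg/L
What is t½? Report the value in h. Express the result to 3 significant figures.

k = ln(C₁/C₂) / (t₂ − t₁) = ln(5.36/1.04) / (112 − 20.0)
  = 1.640 / 92.00 = 0.01783 h⁻¹
t½ = ln2 / k = 0.693147 / 0.01783 = 38.88 h

38.9 h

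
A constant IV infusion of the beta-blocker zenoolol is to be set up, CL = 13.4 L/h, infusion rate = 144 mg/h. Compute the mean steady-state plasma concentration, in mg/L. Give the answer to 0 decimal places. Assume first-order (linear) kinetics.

11 mg/L

At steady state Css = R₀ / CL = 144 / 13.40 = 10.75 mg/L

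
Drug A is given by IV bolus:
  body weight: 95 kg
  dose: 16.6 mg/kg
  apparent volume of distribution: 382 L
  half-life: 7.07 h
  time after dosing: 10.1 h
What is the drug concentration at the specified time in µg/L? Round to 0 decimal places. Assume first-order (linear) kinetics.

Total dose = 16.6 × 95 = 1577 mg
C₀ = Dose / Vd = 1577 / 382 = 4.128 mg/L
k = ln2 / t½ = 0.693147 / 7.07 = 0.09804 h⁻¹
C = C₀ · e^(−k·t) = 4.128 × e^(−0.09804 × 10.1)
  = 4.128 × 0.3715 = 1.534 mg/L
Convert: 1.534 mg/L × 1000 = 1534 µg/L

1534 µg/L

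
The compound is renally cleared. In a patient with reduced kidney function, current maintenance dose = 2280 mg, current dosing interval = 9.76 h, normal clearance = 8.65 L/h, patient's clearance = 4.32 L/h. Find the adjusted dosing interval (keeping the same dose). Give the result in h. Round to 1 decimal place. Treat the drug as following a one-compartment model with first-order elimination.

19.5 h

To keep the same average steady-state level, dosing rate must scale with clearance.
CL ratio = 4.32 / 8.65 = 0.4994
New interval (same dose) = 9.76 / 0.4994 = 19.54 h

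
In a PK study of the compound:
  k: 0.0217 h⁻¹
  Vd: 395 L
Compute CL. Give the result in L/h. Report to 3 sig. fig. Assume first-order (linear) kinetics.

CL = k × Vd = 0.0217 × 395 = 8.572 L/h

8.57 L/h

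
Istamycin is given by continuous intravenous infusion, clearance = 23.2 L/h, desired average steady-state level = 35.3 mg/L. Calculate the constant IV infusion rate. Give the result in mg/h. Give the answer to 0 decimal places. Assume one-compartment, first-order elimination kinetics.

819 mg/h

At steady state, infusion rate R₀ = Css × CL = 35.3 × 23.20 = 819.0 mg/h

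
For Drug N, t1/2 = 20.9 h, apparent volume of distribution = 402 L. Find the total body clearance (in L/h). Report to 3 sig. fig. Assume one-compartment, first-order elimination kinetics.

13.3 L/h

k = ln2 / t½ = 0.693147 / 20.9 = 0.03316 h⁻¹
CL = k × Vd = 0.03316 × 402 = 13.33 L/h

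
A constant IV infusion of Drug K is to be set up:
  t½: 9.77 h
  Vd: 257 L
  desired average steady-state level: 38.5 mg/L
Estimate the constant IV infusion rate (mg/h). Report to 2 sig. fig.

700 mg/h

k = ln2 / t½ = 0.693147 / 9.77 = 0.07095 h⁻¹
CL = k × Vd = 0.07095 × 257 = 18.23 L/h
At steady state, infusion rate R₀ = Css × CL = 38.5 × 18.23 = 701.9 mg/h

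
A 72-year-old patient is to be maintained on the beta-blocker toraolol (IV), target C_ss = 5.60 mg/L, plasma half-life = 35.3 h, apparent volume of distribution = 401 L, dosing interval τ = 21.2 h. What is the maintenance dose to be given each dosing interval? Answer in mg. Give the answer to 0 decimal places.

k = ln2 / t½ = 0.693147 / 35.3 = 0.01964 h⁻¹
CL = k × Vd = 0.01964 × 401 = 7.876 L/h
At steady state, Dose/τ = Css × CL.
Dose = Css × CL × τ = 5.60 × 7.876 × 21.2 = 935.0 mg

935 mg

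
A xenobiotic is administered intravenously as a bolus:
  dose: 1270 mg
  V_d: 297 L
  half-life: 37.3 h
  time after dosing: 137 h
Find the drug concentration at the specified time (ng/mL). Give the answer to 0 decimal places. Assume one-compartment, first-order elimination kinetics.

335 ng/mL

C₀ = Dose / Vd = 1270 / 297 = 4.276 mg/L
k = ln2 / t½ = 0.693147 / 37.3 = 0.01858 h⁻¹
C = C₀ · e^(−k·t) = 4.276 × e^(−0.01858 × 137)
  = 4.276 × 0.07844 = 0.3354 mg/L
Convert: 0.3354 mg/L × 1000 = 335.4 ng/mL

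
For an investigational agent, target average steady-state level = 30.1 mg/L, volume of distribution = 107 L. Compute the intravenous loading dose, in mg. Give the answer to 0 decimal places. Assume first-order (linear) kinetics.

LD = Css × Vd = 30.1 × 107 = 3221 mg

3221 mg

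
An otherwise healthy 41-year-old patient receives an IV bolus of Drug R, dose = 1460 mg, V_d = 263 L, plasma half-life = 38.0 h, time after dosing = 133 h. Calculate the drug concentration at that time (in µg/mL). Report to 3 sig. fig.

C₀ = Dose / Vd = 1460 / 263 = 5.551 mg/L
k = ln2 / t½ = 0.693147 / 38.0 = 0.01824 h⁻¹
C = C₀ · e^(−k·t) = 5.551 × e^(−0.01824 × 133)
  = 5.551 × 0.08840 = 0.4907 mg/L
(0.4907 mg/L = 0.4907 µg/mL)

0.491 µg/mL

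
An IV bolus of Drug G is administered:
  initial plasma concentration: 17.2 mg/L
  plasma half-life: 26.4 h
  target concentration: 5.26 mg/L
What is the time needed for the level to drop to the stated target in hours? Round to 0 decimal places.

45 h

k = ln2 / t½ = 0.693147 / 26.4 = 0.02626 h⁻¹
t = ln(C₀ / C) / k = ln(17.20 / 5.26) / 0.02626
  = ln(3.270) / 0.02626 = 1.185 / 0.02626 = 45.13 h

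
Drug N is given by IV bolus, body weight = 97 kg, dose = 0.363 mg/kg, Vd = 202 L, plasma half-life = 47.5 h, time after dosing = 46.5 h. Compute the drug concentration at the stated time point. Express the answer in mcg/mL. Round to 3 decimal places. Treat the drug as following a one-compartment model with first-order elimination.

Total dose = 0.363 × 97 = 35.21 mg
C₀ = Dose / Vd = 35.21 / 202 = 0.1743 mg/L
k = ln2 / t½ = 0.693147 / 47.5 = 0.01459 h⁻¹
C = C₀ · e^(−k·t) = 0.1743 × e^(−0.01459 × 46.5)
  = 0.1743 × 0.5074 = 0.08844 mg/L
(0.08844 mg/L = 0.08844 mcg/mL)

0.088 mcg/mL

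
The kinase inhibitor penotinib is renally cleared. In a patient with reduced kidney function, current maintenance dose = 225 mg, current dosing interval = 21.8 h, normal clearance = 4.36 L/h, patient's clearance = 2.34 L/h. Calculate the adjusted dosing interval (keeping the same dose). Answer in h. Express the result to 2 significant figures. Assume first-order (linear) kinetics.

To keep the same average steady-state level, dosing rate must scale with clearance.
CL ratio = 2.34 / 4.36 = 0.5367
New interval (same dose) = 21.8 / 0.5367 = 40.62 h

41 h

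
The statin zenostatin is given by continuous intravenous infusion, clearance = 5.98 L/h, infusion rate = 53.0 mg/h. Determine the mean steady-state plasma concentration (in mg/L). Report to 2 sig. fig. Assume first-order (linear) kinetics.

At steady state Css = R₀ / CL = 53.0 / 5.980 = 8.863 mg/L

8.9 mg/L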